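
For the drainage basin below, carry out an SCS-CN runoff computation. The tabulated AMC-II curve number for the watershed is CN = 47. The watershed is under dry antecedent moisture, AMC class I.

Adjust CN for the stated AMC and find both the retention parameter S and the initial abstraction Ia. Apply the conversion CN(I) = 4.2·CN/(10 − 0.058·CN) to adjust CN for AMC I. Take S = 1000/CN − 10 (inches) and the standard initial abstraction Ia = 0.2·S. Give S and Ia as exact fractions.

CN(I) from CN(II)=47: (4.2·47)/(10 − 0.058·47) = 98700/3637 ≈ 27.138
S = 1000/(98700/3637) − 10 = 26500/987 in ≈ 26.849 in
Initial abstraction Ia = S/5 = (26500/987)/5 = 5300/987 ≈ 5.370 in

S = 26500/987 in ≈ 26.849 in; Ia = 5300/987 in ≈ 5.370 in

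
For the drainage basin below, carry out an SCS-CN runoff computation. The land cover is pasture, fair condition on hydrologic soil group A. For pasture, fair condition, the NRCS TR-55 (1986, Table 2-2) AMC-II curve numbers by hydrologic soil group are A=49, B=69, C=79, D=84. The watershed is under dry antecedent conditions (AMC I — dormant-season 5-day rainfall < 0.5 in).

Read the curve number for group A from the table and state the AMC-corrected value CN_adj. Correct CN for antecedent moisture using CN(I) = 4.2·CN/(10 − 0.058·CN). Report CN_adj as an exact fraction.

NRCS table: pasture, fair condition, soil group A → CN(II) = 49
CN(I) from CN(II)=49: (4.2·49)/(10 − 0.058·49) = 34300/1193 ≈ 28.751

CN_adj = 34300/1193 ≈ 28.751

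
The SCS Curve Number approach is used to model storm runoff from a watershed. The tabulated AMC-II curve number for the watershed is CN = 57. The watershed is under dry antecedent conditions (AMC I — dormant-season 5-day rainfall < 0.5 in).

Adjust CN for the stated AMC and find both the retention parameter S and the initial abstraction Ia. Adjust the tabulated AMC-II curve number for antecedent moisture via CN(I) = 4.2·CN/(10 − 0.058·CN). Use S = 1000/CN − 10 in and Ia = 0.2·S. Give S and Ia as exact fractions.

S = 21500/1197 in ≈ 17.962 in; Ia = 4300/1197 in ≈ 3.592 in

Adjust CN=57 to AMC I: 4.2·57/(10 − 0.058·57) → (1197/5) ÷ (3347/500) = 119700/3347 ≈ 35.763
Max retention: S = 1000/(119700/3347) − 10 = 21500/1197 in (≈ 17.962 in)
Initial abstraction Ia = S/5 = (21500/1197)/5 = 4300/1197 ≈ 3.592 in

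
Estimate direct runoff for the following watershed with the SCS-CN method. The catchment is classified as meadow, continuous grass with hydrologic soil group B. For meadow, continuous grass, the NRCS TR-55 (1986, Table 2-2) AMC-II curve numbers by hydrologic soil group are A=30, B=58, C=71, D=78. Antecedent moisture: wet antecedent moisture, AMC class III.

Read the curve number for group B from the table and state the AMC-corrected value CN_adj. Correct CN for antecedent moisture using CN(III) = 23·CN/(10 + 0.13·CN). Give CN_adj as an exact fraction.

NRCS table: meadow, continuous grass, soil group B → CN(II) = 58
Adjust CN=58 to AMC III: 23·58/(10 + 0.13·58) → 1334 ÷ (877/50) = 66700/877 ≈ 76.055

CN_adj = 66700/877 ≈ 76.055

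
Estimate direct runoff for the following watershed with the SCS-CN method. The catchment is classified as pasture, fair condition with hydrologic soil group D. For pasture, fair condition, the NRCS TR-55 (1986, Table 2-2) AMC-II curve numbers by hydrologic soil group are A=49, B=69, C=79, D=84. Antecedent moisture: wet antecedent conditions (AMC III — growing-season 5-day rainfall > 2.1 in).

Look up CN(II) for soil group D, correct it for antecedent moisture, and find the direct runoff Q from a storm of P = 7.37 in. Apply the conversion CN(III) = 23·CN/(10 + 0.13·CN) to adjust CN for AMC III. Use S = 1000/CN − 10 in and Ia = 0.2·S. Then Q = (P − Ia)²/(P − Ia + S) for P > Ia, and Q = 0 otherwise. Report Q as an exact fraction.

Q = 121083816841/18738999300 in ≈ 6.462 in

NRCS table: pasture, fair condition, soil group D → CN(II) = 84
CN(III) from CN(II)=84: (23·84)/(10 + 0.13·84) = 48300/523 ≈ 92.352
Max retention: S = 1000/(48300/523) − 10 = 400/483 in (≈ 0.828 in)
Initial abstraction Ia = S/5 = (400/483)/5 = 80/483 ≈ 0.166 in
Since P=7.370 > Ia=0.166: effective rainfall P−Ia = 347971/48300 in
Q = (347971/48300)²/((347971/48300) + 400/483) = (121083816841/2332890000)/(387971/48300) = 121083816841/18738999300 in ≈ 6.462 in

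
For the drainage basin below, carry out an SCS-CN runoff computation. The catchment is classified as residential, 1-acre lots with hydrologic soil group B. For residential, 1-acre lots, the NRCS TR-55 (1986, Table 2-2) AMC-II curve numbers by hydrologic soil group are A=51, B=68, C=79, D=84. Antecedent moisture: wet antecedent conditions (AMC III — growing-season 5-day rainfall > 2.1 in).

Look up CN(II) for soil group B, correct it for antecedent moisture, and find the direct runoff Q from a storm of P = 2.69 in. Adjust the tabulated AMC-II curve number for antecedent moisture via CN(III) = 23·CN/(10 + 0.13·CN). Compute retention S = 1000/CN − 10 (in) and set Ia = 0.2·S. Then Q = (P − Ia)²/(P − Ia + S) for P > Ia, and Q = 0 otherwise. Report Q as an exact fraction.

Q = 7952894041/6614898900 in ≈ 1.202 in

NRCS table: residential, 1-acre lots, soil group B → CN(II) = 68
Wet (AMC III): CN(III) = 23·68/(10 + 0.13·68) = 1564/(471/25) = 39100/471 ≈ 83.015
Retention S: 1000/CN − 10 with CN=83.015 → S = 800/391 ≈ 2.046 in
Initial abstraction Ia = S/5 = (800/391)/5 = 160/391 ≈ 0.409 in
P − Ia = 2.690 − 0.409 = 89179/39100 ≈ 2.281 in (> 0, runoff occurs)
Q: (89179/39100)² ÷ (169179/39100) = 7952894041/6614898900 in (≈ 1.202 in)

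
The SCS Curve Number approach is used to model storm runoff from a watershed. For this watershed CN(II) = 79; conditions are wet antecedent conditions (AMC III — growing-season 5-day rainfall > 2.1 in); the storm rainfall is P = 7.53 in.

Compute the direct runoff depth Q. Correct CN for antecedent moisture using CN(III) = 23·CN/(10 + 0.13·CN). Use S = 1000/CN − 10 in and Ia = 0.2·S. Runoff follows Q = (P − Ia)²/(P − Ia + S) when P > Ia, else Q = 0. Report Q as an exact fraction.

Adjust CN=79 to AMC III: 23·79/(10 + 0.13·79) → 1817 ÷ (2027/100) = 181700/2027 ≈ 89.640
Max retention: S = 1000/(181700/2027) − 10 = 2100/1817 in (≈ 1.156 in)
Initial abstraction Ia = S/5 = (2100/1817)/5 = 420/1817 ≈ 0.231 in
Since P=7.530 > Ia=0.231: effective rainfall P−Ia = 1326201/181700 in
Runoff Q = (P−Ia)²/(P−Ia+S) = (7.299)²/(7.299+1.156) = 195423232489/31014191300 ≈ 6.301 in

Q = 195423232489/31014191300 in ≈ 6.301 in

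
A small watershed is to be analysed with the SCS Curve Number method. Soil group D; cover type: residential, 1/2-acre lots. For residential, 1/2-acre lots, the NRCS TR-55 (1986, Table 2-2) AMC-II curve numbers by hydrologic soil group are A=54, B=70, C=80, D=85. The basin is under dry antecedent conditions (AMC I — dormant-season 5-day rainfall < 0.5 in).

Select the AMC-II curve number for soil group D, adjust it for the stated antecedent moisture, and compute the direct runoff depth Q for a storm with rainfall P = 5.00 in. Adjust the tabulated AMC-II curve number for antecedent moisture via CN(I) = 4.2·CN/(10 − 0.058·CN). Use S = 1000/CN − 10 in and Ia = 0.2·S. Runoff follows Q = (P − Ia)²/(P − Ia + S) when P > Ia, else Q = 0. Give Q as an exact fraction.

NRCS table: residential, 1/2-acre lots, soil group D → CN(II) = 85
Dry (AMC I): CN(I) = 4.2·85/(10 − 0.058·85) = 357/(507/100) = 11900/169 ≈ 70.414
Retention S: 1000/CN − 10 with CN=70.414 → S = 500/119 ≈ 4.202 in
Ia = 0.2·(500/119) = 100/119 in ≈ 0.840 in
P − Ia = 5.000 − 0.840 = 495/119 ≈ 4.160 in (> 0, runoff occurs)
Q: (495/119)² ÷ (995/119) = 49005/23681 in (≈ 2.069 in)

Q = 49005/23681 in ≈ 2.069 in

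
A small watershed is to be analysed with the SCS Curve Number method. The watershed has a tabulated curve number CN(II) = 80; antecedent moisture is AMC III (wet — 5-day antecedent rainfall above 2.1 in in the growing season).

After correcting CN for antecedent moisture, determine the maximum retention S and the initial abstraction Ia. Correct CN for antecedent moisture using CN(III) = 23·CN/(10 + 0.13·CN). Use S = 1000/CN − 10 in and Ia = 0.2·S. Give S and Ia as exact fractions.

Adjust CN=80 to AMC III: 23·80/(10 + 0.13·80) → 1840 ÷ (102/5) = 4600/51 ≈ 90.196
Max retention: S = 1000/(4600/51) − 10 = 25/23 in (≈ 1.087 in)
Ia = 0.2S: 0.2·1.087 = 0.217 in (exactly 5/23)

S = 25/23 in ≈ 1.087 in; Ia = 5/23 in ≈ 0.217 in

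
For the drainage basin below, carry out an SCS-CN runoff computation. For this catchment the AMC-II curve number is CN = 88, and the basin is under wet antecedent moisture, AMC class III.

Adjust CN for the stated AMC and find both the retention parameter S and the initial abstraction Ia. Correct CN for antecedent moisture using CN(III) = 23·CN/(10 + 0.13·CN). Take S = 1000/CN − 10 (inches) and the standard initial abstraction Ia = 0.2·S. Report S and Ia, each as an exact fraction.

S = 150/253 in ≈ 0.593 in; Ia = 30/253 in ≈ 0.119 in

Adjust CN=88 to AMC III: 23·88/(10 + 0.13·88) → 2024 ÷ (536/25) = 6325/67 ≈ 94.403
Max retention: S = 1000/(6325/67) − 10 = 150/253 in (≈ 0.593 in)
Ia = 0.2·(150/253) = 30/253 in ≈ 0.119 in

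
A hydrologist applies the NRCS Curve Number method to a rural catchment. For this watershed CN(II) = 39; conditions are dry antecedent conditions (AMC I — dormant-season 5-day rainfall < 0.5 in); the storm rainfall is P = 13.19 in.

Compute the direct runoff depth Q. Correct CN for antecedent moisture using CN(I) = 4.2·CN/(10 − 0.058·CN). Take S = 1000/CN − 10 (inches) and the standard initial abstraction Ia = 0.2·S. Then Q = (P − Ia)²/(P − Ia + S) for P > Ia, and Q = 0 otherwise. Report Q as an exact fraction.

CN(I) from CN(II)=39: (4.2·39)/(10 − 0.058·39) = 81900/3869 ≈ 21.168
S = 1000/(81900/3869) − 10 = 30500/819 in ≈ 37.241 in
Initial abstraction Ia = S/5 = (30500/819)/5 = 6100/819 ≈ 7.448 in
Excess rainfall: 13.190 − 7.448 = 5.742 in; P > Ia so Q > 0
Q: (470261/81900)² ÷ (3520261/81900) = 221145408121/288309375900 in (≈ 0.767 in)

Q = 221145408121/288309375900 in ≈ 0.767 in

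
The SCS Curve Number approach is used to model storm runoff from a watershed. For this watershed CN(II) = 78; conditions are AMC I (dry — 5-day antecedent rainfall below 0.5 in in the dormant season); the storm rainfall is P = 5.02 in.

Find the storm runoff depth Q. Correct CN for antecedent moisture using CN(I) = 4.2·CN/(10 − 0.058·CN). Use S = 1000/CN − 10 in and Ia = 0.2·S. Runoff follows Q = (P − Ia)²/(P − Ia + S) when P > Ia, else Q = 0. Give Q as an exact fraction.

Dry (AMC I): CN(I) = 4.2·78/(10 − 0.058·78) = (1638/5)/(1369/250) = 81900/1369 ≈ 59.825
Retention S: 1000/CN − 10 with CN=59.825 → S = 5500/819 ≈ 6.716 in
Initial abstraction Ia = S/5 = (5500/819)/5 = 1100/819 ≈ 1.343 in
Excess rainfall: 5.020 − 1.343 = 3.677 in; P > Ia so Q > 0
Runoff Q = (P−Ia)²/(P−Ia+S) = (3.677)²/(3.677+6.716) = 22671023761/17427050550 ≈ 1.301 in

Q = 22671023761/17427050550 in ≈ 1.301 in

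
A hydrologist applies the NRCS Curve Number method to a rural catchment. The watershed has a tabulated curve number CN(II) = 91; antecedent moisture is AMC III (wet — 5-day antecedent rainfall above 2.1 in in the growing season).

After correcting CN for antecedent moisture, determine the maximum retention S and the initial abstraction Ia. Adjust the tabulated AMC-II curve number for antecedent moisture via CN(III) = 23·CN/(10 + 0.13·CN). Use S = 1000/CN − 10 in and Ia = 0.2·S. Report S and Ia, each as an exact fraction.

CN(III) from CN(II)=91: (23·91)/(10 + 0.13·91) = 209300/2183 ≈ 95.877
S = 1000/(209300/2183) − 10 = 900/2093 in ≈ 0.430 in
Initial abstraction Ia = S/5 = (900/2093)/5 = 180/2093 ≈ 0.086 in

S = 900/2093 in ≈ 0.430 in; Ia = 180/2093 in ≈ 0.086 in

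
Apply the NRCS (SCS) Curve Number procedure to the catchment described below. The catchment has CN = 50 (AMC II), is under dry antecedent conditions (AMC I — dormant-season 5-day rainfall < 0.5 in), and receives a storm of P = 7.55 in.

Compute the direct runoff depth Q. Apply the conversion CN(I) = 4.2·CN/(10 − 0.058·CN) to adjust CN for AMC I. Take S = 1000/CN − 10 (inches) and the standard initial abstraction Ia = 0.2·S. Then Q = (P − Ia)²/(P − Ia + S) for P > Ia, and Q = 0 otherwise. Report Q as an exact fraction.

Adjust CN=50 to AMC I: 4.2·50/(10 − 0.058·50) → 210 ÷ (71/10) = 2100/71 ≈ 29.577
Retention S: 1000/CN − 10 with CN=29.577 → S = 500/21 ≈ 23.810 in
Ia = 0.2S: 0.2·23.810 = 4.762 in (exactly 100/21)
Since P=7.550 > Ia=4.762: effective rainfall P−Ia = 1171/420 in
Runoff Q = (P−Ia)²/(P−Ia+S) = (2.788)²/(2.788+23.810) = 1371241/4691820 ≈ 0.292 in

Q = 1371241/4691820 in ≈ 0.292 in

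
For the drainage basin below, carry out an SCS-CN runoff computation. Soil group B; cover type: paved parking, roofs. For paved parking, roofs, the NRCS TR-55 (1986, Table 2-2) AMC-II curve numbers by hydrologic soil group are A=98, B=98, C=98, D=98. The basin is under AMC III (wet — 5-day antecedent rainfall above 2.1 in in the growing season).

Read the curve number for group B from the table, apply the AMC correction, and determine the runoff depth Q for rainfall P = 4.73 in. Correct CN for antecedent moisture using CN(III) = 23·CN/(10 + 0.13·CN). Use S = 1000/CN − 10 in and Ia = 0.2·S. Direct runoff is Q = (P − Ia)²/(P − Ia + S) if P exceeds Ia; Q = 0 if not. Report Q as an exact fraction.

NRCS table: paved parking, roofs, soil group B → CN(II) = 98
Wet (AMC III): CN(III) = 23·98/(10 + 0.13·98) = 2254/(1137/50) = 112700/1137 ≈ 99.120
Max retention: S = 1000/(112700/1137) − 10 = 100/1127 in (≈ 0.089 in)
Initial abstraction Ia = S/5 = (100/1127)/5 = 20/1127 ≈ 0.018 in
P − Ia = 4.730 − 0.018 = 531071/112700 ≈ 4.712 in (> 0, runoff occurs)
Q: (531071/112700)² ÷ (541071/112700) = 282036407041/60978701700 in (≈ 4.625 in)

Q = 282036407041/60978701700 in ≈ 4.625 in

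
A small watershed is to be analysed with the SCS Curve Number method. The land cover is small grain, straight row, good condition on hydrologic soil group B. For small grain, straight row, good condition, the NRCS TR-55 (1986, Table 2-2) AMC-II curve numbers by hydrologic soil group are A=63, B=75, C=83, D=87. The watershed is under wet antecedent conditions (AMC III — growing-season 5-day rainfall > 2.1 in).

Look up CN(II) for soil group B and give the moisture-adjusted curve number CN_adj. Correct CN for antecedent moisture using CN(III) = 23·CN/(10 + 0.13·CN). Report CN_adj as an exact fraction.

CN_adj = 6900/79 ≈ 87.342

NRCS table: small grain, straight row, good condition, soil group B → CN(II) = 75
CN(III) from CN(II)=75: (23·75)/(10 + 0.13·75) = 6900/79 ≈ 87.342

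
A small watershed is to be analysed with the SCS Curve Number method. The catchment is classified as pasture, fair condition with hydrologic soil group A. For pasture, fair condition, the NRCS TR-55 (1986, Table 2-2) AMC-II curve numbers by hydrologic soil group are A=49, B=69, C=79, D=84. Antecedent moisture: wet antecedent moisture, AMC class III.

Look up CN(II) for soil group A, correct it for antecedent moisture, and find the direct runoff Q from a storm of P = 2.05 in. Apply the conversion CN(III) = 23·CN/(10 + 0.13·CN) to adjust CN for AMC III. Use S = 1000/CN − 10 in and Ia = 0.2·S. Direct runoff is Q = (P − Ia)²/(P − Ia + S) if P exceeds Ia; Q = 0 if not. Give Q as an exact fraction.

Q = 666001249/2880769780 in ≈ 0.231 in

NRCS table: pasture, fair condition, soil group A → CN(II) = 49
CN(III) from CN(II)=49: (23·49)/(10 + 0.13·49) = 112700/1637 ≈ 68.845
Max retention: S = 1000/(112700/1637) − 10 = 5100/1127 in (≈ 4.525 in)
Ia = 0.2·(5100/1127) = 1020/1127 in ≈ 0.905 in
P − Ia = 2.050 − 0.905 = 25807/22540 ≈ 1.145 in (> 0, runoff occurs)
Q = (25807/22540)²/((25807/22540) + 5100/1127) = (666001249/508051600)/(127807/22540) = 666001249/2880769780 in ≈ 0.231 in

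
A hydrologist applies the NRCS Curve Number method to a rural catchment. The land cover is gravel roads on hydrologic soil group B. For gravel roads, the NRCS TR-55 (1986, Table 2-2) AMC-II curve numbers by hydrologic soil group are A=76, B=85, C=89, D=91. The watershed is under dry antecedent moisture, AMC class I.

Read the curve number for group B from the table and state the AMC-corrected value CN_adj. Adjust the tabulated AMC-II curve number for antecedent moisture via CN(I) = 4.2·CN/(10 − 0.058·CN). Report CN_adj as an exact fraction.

NRCS table: gravel roads, soil group B → CN(II) = 85
CN(I) from CN(II)=85: (4.2·85)/(10 − 0.058·85) = 11900/169 ≈ 70.414

CN_adj = 11900/169 ≈ 70.414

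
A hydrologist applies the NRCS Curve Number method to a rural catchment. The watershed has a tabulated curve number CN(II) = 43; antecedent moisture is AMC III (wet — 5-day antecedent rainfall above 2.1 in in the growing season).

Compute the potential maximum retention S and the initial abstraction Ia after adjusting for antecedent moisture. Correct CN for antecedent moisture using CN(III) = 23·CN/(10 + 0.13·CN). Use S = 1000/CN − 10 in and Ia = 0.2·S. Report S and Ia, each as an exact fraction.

Adjust CN=43 to AMC III: 23·43/(10 + 0.13·43) → 989 ÷ (1559/100) = 98900/1559 ≈ 63.438
Retention S: 1000/CN − 10 with CN=63.438 → S = 5700/989 ≈ 5.763 in
Initial abstraction Ia = S/5 = (5700/989)/5 = 1140/989 ≈ 1.153 in

S = 5700/989 in ≈ 5.763 in; Ia = 1140/989 in ≈ 1.153 in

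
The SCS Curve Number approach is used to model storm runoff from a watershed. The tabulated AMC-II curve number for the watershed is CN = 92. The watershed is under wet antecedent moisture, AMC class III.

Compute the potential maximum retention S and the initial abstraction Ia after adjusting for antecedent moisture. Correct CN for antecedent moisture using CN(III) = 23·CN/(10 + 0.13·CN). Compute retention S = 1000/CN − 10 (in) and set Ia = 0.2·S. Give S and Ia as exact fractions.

Adjust CN=92 to AMC III: 23·92/(10 + 0.13·92) → 2116 ÷ (549/25) = 52900/549 ≈ 96.357
S = 1000/(52900/549) − 10 = 200/529 in ≈ 0.378 in
Initial abstraction Ia = S/5 = (200/529)/5 = 40/529 ≈ 0.076 in

S = 200/529 in ≈ 0.378 in; Ia = 40/529 in ≈ 0.076 in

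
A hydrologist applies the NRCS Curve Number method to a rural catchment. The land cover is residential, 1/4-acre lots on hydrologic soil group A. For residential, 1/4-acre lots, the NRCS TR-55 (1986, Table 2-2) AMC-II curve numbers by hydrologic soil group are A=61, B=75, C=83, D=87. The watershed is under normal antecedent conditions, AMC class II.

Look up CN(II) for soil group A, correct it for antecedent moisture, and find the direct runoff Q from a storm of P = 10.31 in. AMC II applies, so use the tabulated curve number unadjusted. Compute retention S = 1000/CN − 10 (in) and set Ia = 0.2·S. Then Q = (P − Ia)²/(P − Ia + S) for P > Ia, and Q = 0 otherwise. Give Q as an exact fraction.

Q = 3035018281/573955100 in ≈ 5.288 in

NRCS table: residential, 1/4-acre lots, soil group A → CN(II) = 61
Average conditions: CN = 61 (no AMC adjustment).
S = 1000/61 − 10 = 390/61 in ≈ 6.393 in
Initial abstraction Ia = S/5 = (390/61)/5 = 78/61 ≈ 1.279 in
Excess rainfall: 10.310 − 1.279 = 9.031 in; P > Ia so Q > 0
Q = (55091/6100)²/((55091/6100) + 390/61) = (3035018281/37210000)/(94091/6100) = 3035018281/573955100 in ≈ 5.288 in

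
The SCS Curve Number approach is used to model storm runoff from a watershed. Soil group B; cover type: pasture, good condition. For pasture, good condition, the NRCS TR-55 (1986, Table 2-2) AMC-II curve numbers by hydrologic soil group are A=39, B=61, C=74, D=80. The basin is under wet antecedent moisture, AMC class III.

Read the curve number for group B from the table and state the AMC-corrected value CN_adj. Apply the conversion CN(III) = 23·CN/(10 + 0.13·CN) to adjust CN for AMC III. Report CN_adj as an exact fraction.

NRCS table: pasture, good condition, soil group B → CN(II) = 61
Adjust CN=61 to AMC III: 23·61/(10 + 0.13·61) → 1403 ÷ (1793/100) = 140300/1793 ≈ 78.249

CN_adj = 140300/1793 ≈ 78.249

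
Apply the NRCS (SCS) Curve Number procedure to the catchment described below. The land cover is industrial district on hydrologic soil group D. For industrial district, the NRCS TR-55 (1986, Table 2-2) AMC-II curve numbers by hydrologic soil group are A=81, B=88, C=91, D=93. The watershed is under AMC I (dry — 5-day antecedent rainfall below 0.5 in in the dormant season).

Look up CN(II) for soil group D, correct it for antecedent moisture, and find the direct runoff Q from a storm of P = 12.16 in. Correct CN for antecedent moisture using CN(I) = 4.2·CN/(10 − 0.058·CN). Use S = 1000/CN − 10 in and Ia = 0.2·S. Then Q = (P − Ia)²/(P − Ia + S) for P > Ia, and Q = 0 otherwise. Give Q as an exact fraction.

NRCS table: industrial district, soil group D → CN(II) = 93
Adjust CN=93 to AMC I: 4.2·93/(10 − 0.058·93) → (1953/5) ÷ (2303/500) = 27900/329 ≈ 84.802
Max retention: S = 1000/(27900/329) − 10 = 500/279 in (≈ 1.792 in)
Ia = 0.2·(500/279) = 100/279 in ≈ 0.358 in
Excess rainfall: 12.160 − 0.358 = 11.802 in; P > Ia so Q > 0
Runoff Q = (P−Ia)²/(P−Ia+S) = (11.802)²/(11.802+1.792) = 423495241/41333850 ≈ 10.246 in

Q = 423495241/41333850 in ≈ 10.246 in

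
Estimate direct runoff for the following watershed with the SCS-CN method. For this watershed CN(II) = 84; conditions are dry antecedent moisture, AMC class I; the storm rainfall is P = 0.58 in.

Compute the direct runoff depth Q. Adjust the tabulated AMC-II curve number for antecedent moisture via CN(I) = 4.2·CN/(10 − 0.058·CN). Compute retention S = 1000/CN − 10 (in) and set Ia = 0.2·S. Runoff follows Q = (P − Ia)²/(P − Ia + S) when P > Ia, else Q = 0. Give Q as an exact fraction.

Dry (AMC I): CN(I) = 4.2·84/(10 − 0.058·84) = (1764/5)/(641/125) = 44100/641 ≈ 68.799
S = 1000/(44100/641) − 10 = 2000/441 in ≈ 4.535 in
Ia = 0.2S: 0.2·4.535 = 0.907 in (exactly 400/441)
P = 0.580 ≤ Ia = 0.907 in: entire storm abstracted, Q = 0.

Q = 0 in ≈ 0.000 in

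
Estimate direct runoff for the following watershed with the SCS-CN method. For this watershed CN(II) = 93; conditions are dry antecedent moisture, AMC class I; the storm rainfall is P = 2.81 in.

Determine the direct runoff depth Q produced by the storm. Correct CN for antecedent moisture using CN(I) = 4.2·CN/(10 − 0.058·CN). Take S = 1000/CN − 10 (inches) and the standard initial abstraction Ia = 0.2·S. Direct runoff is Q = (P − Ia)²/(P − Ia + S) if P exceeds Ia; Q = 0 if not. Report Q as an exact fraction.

Q = 4678423201/3303332100 in ≈ 1.416 in

Adjust CN=93 to AMC I: 4.2·93/(10 − 0.058·93) → (1953/5) ÷ (2303/500) = 27900/329 ≈ 84.802
S = 1000/(27900/329) − 10 = 500/279 in ≈ 1.792 in
Ia = 0.2·(500/279) = 100/279 in ≈ 0.358 in
Excess rainfall: 2.810 − 0.358 = 2.452 in; P > Ia so Q > 0
Runoff Q = (P−Ia)²/(P−Ia+S) = (2.452)²/(2.452+1.792) = 4678423201/3303332100 ≈ 1.416 in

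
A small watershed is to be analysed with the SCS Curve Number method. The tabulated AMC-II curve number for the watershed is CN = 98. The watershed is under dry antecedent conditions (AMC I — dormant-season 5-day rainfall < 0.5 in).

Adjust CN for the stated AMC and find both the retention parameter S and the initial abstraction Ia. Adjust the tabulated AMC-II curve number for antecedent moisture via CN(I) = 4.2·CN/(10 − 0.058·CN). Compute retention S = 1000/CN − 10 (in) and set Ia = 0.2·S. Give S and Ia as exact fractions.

Dry (AMC I): CN(I) = 4.2·98/(10 − 0.058·98) = (2058/5)/(1079/250) = 102900/1079 ≈ 95.366
Max retention: S = 1000/(102900/1079) − 10 = 500/1029 in (≈ 0.486 in)
Initial abstraction Ia = S/5 = (500/1029)/5 = 100/1029 ≈ 0.097 in

S = 500/1029 in ≈ 0.486 in; Ia = 100/1029 in ≈ 0.097 in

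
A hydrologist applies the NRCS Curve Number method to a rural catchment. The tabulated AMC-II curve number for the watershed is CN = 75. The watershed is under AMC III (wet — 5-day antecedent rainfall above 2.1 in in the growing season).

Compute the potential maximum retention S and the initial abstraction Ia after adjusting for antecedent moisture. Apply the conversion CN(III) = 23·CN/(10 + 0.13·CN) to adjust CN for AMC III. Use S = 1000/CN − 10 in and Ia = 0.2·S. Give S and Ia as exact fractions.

Wet (AMC III): CN(III) = 23·75/(10 + 0.13·75) = 1725/(79/4) = 6900/79 ≈ 87.342
Max retention: S = 1000/(6900/79) − 10 = 100/69 in (≈ 1.449 in)
Initial abstraction Ia = S/5 = (100/69)/5 = 20/69 ≈ 0.290 in

S = 100/69 in ≈ 1.449 in; Ia = 20/69 in ≈ 0.290 in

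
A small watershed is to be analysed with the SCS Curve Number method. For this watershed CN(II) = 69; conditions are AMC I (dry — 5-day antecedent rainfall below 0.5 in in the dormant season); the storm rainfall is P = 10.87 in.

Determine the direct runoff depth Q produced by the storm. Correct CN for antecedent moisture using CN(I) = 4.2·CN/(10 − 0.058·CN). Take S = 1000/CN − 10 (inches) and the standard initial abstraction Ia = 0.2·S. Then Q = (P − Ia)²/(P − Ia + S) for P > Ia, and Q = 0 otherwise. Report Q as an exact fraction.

Q = 1600384393969/407902628700 in ≈ 3.923 in

Adjust CN=69 to AMC I: 4.2·69/(10 − 0.058·69) → (1449/5) ÷ (2999/500) = 144900/2999 ≈ 48.316
S = 1000/(144900/2999) − 10 = 15500/1449 in ≈ 10.697 in
Ia = 0.2S: 0.2·10.697 = 2.139 in (exactly 3100/1449)
Excess rainfall: 10.870 − 2.139 = 8.731 in; P > Ia so Q > 0
Q: (1265063/144900)² ÷ (2815063/144900) = 1600384393969/407902628700 in (≈ 3.923 in)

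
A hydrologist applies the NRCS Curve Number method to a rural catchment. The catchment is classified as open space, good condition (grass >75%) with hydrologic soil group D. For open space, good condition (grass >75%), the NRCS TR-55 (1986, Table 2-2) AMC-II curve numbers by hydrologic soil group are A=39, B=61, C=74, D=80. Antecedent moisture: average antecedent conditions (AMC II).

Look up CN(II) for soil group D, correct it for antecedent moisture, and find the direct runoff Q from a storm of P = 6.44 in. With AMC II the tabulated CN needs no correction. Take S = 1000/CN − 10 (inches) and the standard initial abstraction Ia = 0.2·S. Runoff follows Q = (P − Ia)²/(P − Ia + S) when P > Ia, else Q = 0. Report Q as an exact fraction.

Q = 88209/21100 in ≈ 4.181 in

NRCS table: open space, good condition (grass >75%), soil group D → CN(II) = 80
AMC II — tabulated CN = 80 applies directly.
Max retention: S = 1000/80 − 10 = 5/2 in (≈ 2.500 in)
Initial abstraction Ia = S/5 = (5/2)/5 = 1/2 ≈ 0.500 in
Since P=6.440 > Ia=0.500: effective rainfall P−Ia = 297/50 in
Q: (297/50)² ÷ (211/25) = 88209/21100 in (≈ 4.181 in)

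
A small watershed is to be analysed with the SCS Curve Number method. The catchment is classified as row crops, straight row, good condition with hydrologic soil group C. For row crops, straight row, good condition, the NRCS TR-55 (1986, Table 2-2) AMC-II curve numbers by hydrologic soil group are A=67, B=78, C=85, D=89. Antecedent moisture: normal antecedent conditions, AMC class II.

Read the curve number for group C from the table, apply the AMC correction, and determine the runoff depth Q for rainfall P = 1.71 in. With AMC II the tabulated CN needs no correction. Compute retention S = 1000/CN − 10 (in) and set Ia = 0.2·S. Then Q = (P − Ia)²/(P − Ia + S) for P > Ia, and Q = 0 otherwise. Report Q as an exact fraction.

NRCS table: row crops, straight row, good condition, soil group C → CN(II) = 85
CN(II) = 85; AMC II needs no correction.
Max retention: S = 1000/85 − 10 = 30/17 in (≈ 1.765 in)
Ia = 0.2·(30/17) = 6/17 in ≈ 0.353 in
P − Ia = 1.710 − 0.353 = 2307/1700 ≈ 1.357 in (> 0, runoff occurs)
Q = (2307/1700)²/((2307/1700) + 30/17) = (5322249/2890000)/(5307/1700) = 1774083/3007300 in ≈ 0.590 in

Q = 1774083/3007300 in ≈ 0.590 in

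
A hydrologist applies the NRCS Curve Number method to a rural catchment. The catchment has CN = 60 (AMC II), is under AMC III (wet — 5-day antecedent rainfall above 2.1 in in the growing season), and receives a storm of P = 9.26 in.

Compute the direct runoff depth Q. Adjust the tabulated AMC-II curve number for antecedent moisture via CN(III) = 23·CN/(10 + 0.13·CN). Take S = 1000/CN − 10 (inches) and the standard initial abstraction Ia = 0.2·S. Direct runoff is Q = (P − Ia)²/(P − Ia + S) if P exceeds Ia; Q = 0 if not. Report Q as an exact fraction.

CN(III) from CN(II)=60: (23·60)/(10 + 0.13·60) = 6900/89 ≈ 77.528
Retention S: 1000/CN − 10 with CN=77.528 → S = 200/69 ≈ 2.899 in
Ia = 0.2·(200/69) = 40/69 in ≈ 0.580 in
Since P=9.260 > Ia=0.580: effective rainfall P−Ia = 29947/3450 in
Q: (29947/3450)² ÷ (39947/3450) = 896822809/137817150 in (≈ 6.507 in)

Q = 896822809/137817150 in ≈ 6.507 in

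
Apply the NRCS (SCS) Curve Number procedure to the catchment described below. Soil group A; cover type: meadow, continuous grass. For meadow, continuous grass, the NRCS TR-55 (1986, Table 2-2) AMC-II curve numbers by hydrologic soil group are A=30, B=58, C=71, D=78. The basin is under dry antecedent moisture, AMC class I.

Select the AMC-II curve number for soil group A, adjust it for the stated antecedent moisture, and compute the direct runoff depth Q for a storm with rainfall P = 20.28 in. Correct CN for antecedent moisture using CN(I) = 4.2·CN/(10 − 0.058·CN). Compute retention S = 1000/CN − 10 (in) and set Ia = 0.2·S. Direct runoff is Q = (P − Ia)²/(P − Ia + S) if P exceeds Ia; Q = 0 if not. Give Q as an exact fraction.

NRCS table: meadow, continuous grass, soil group A → CN(II) = 30
CN(I) from CN(II)=30: (4.2·30)/(10 − 0.058·30) = 900/59 ≈ 15.254
S = 1000/(900/59) − 10 = 500/9 in ≈ 55.556 in
Ia = 0.2S: 0.2·55.556 = 11.111 in (exactly 100/9)
Excess rainfall: 20.280 − 11.111 = 9.169 in; P > Ia so Q > 0
Q = (2063/225)²/((2063/225) + 500/9) = (4255969/50625)/(14563/225) = 4255969/3276675 in ≈ 1.299 in

Q = 4255969/3276675 in ≈ 1.299 in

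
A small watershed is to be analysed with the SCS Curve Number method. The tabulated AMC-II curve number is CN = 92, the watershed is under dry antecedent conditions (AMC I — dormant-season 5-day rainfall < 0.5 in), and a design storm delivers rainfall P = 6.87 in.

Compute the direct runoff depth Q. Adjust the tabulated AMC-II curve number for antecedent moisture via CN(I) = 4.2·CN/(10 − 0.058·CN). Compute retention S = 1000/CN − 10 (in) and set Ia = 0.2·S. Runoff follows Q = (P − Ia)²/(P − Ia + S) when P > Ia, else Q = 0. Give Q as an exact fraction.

CN(I) from CN(II)=92: (4.2·92)/(10 − 0.058·92) = 48300/583 ≈ 82.847
S = 1000/(48300/583) − 10 = 1000/483 in ≈ 2.070 in
Initial abstraction Ia = S/5 = (1000/483)/5 = 200/483 ≈ 0.414 in
P − Ia = 6.870 − 0.414 = 311821/48300 ≈ 6.456 in (> 0, runoff occurs)
Q = (311821/48300)²/((311821/48300) + 1000/483) = (97232336041/2332890000)/(411821/48300) = 97232336041/19890954300 in ≈ 4.888 in

Q = 97232336041/19890954300 in ≈ 4.888 in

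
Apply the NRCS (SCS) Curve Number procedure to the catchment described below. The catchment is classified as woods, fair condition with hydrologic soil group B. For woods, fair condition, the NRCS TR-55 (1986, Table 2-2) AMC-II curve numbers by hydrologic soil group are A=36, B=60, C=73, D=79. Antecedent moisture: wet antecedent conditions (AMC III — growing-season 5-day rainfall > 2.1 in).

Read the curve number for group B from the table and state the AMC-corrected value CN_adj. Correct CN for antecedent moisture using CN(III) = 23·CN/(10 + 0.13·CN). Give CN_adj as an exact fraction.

CN_adj = 6900/89 ≈ 77.528

NRCS table: woods, fair condition, soil group B → CN(II) = 60
Adjust CN=60 to AMC III: 23·60/(10 + 0.13·60) → 1380 ÷ (89/5) = 6900/89 ≈ 77.528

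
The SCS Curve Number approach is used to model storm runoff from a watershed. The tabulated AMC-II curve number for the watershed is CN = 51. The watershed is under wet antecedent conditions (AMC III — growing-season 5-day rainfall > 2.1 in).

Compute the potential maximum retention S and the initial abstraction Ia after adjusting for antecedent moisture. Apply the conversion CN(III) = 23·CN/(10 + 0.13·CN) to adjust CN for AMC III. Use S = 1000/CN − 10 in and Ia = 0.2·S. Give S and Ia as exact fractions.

CN(III) from CN(II)=51: (23·51)/(10 + 0.13·51) = 117300/1663 ≈ 70.535
Retention S: 1000/CN − 10 with CN=70.535 → S = 4900/1173 ≈ 4.177 in
Ia = 0.2·(4900/1173) = 980/1173 in ≈ 0.835 in

S = 4900/1173 in ≈ 4.177 in; Ia = 980/1173 in ≈ 0.835 in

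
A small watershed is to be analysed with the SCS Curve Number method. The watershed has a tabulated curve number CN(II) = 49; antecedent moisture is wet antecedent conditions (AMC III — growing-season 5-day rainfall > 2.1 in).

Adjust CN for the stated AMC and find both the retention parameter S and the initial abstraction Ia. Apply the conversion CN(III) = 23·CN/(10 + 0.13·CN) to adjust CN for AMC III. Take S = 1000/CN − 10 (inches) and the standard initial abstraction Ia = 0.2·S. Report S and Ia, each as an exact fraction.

S = 5100/1127 in ≈ 4.525 in; Ia = 1020/1127 in ≈ 0.905 in

Adjust CN=49 to AMC III: 23·49/(10 + 0.13·49) → 1127 ÷ (1637/100) = 112700/1637 ≈ 68.845
S = 1000/(112700/1637) − 10 = 5100/1127 in ≈ 4.525 in
Ia = 0.2S: 0.2·4.525 = 0.905 in (exactly 1020/1127)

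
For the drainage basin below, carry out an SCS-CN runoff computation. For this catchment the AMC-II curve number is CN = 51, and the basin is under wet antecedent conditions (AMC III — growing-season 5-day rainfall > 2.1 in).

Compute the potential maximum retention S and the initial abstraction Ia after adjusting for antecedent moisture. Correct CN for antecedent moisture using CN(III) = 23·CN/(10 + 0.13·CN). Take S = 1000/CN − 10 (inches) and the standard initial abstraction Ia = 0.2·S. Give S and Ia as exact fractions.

Wet (AMC III): CN(III) = 23·51/(10 + 0.13·51) = 1173/(1663/100) = 117300/1663 ≈ 70.535
S = 1000/(117300/1663) − 10 = 4900/1173 in ≈ 4.177 in
Initial abstraction Ia = S/5 = (4900/1173)/5 = 980/1173 ≈ 0.835 in

S = 4900/1173 in ≈ 4.177 in; Ia = 980/1173 in ≈ 0.835 in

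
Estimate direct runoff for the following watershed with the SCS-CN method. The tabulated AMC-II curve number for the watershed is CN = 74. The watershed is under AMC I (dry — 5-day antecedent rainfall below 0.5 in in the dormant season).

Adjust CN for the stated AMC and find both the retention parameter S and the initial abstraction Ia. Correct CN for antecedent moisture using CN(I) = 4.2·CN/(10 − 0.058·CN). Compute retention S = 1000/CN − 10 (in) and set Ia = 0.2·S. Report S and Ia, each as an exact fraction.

S = 6500/777 in ≈ 8.366 in; Ia = 1300/777 in ≈ 1.673 in

Adjust CN=74 to AMC I: 4.2·74/(10 − 0.058·74) → (1554/5) ÷ (1427/250) = 77700/1427 ≈ 54.450
Max retention: S = 1000/(77700/1427) − 10 = 6500/777 in (≈ 8.366 in)
Ia = 0.2S: 0.2·8.366 = 1.673 in (exactly 1300/777)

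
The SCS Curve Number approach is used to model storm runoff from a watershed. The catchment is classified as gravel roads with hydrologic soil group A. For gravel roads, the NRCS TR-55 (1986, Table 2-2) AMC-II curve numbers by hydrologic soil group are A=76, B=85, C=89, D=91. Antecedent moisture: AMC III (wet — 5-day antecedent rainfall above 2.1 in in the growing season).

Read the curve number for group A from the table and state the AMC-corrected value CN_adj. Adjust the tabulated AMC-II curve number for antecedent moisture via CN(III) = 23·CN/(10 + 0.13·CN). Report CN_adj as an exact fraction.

NRCS table: gravel roads, soil group A → CN(II) = 76
Adjust CN=76 to AMC III: 23·76/(10 + 0.13·76) → 1748 ÷ (497/25) = 43700/497 ≈ 87.928

CN_adj = 43700/497 ≈ 87.928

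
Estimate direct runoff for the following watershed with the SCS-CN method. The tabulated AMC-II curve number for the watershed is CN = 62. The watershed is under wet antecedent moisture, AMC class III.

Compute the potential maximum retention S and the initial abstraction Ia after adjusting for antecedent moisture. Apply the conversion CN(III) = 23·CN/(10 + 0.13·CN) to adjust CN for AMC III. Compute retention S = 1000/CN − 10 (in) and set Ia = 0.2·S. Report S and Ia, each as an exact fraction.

S = 1900/713 in ≈ 2.665 in; Ia = 380/713 in ≈ 0.533 in

Wet (AMC III): CN(III) = 23·62/(10 + 0.13·62) = 1426/(903/50) = 71300/903 ≈ 78.959
Max retention: S = 1000/(71300/903) − 10 = 1900/713 in (≈ 2.665 in)
Initial abstraction Ia = S/5 = (1900/713)/5 = 380/713 ≈ 0.533 in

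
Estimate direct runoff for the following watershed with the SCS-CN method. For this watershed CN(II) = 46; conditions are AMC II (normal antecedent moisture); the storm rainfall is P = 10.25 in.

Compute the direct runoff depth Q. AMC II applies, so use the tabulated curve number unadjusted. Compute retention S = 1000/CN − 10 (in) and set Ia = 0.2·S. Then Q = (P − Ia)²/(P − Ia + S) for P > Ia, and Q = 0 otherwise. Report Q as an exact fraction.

Q = 528529/166244 in ≈ 3.179 in

AMC II — tabulated CN = 46 applies directly.
Max retention: S = 1000/46 − 10 = 270/23 in (≈ 11.739 in)
Ia = 0.2S: 0.2·11.739 = 2.348 in (exactly 54/23)
Since P=10.250 > Ia=2.348: effective rainfall P−Ia = 727/92 in
Runoff Q = (P−Ia)²/(P−Ia+S) = (7.902)²/(7.902+11.739) = 528529/166244 ≈ 3.179 in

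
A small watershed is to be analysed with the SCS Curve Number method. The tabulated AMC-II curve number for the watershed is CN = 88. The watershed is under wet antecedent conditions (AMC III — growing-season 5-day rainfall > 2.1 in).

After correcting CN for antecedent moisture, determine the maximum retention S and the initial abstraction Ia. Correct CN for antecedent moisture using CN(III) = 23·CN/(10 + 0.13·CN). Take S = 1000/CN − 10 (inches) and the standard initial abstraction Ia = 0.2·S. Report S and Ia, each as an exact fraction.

Wet (AMC III): CN(III) = 23·88/(10 + 0.13·88) = 2024/(536/25) = 6325/67 ≈ 94.403
Max retention: S = 1000/(6325/67) − 10 = 150/253 in (≈ 0.593 in)
Initial abstraction Ia = S/5 = (150/253)/5 = 30/253 ≈ 0.119 in

S = 150/253 in ≈ 0.593 in; Ia = 30/253 in ≈ 0.119 in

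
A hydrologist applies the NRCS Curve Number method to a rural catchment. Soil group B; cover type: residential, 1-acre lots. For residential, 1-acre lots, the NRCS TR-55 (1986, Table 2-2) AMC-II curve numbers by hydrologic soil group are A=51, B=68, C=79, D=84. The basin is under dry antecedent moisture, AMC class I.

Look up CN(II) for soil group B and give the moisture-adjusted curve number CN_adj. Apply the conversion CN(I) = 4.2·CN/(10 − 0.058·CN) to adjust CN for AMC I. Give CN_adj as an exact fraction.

CN_adj = 35700/757 ≈ 47.160

NRCS table: residential, 1-acre lots, soil group B → CN(II) = 68
Dry (AMC I): CN(I) = 4.2·68/(10 − 0.058·68) = (1428/5)/(757/125) = 35700/757 ≈ 47.160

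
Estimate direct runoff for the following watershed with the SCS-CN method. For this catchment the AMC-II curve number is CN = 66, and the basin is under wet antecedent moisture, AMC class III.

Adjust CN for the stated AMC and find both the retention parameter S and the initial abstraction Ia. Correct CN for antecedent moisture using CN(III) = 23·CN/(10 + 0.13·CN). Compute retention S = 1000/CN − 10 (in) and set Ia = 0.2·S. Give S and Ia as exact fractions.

CN(III) from CN(II)=66: (23·66)/(10 + 0.13·66) = 75900/929 ≈ 81.701
S = 1000/(75900/929) − 10 = 1700/759 in ≈ 2.240 in
Ia = 0.2·(1700/759) = 340/759 in ≈ 0.448 in

S = 1700/759 in ≈ 2.240 in; Ia = 340/759 in ≈ 0.448 in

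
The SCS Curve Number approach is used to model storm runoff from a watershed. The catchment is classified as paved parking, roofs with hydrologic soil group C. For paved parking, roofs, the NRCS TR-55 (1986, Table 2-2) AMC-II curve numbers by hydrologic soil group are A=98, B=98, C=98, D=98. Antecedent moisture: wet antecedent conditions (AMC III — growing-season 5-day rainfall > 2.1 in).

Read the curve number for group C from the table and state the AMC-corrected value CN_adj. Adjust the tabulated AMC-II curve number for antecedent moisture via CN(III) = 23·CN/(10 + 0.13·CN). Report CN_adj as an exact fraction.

NRCS table: paved parking, roofs, soil group C → CN(II) = 98
Adjust CN=98 to AMC III: 23·98/(10 + 0.13·98) → 2254 ÷ (1137/50) = 112700/1137 ≈ 99.120

CN_adj = 112700/1137 ≈ 99.120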